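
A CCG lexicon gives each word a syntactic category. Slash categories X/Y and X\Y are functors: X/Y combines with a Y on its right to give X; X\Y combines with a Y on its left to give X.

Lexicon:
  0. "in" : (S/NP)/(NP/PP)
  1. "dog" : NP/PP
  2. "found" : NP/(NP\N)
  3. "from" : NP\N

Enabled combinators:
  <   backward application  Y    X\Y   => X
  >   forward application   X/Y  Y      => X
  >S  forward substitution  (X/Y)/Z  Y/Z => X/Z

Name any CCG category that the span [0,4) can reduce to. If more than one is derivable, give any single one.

[0,4] S   >
  [0,2] S/NP   >
    [0,1] "in" : (S/NP)/(NP/PP)
    [1,2] "dog" : NP/PP
  [2,4] NP   >
    [2,3] "found" : NP/(NP\N)
    [3,4] "from" : NP\N

S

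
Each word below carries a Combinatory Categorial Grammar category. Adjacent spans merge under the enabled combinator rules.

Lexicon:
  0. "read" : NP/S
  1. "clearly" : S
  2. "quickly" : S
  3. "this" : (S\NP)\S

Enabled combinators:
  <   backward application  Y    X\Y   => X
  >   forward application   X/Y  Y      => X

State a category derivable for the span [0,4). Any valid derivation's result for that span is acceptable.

[0,4] S   <
  [0,2] NP   >
    [0,1] "read" : NP/S
    [1,2] "clearly" : S
  [2,4] S\NP   <
    [2,3] "quickly" : S
    [3,4] "this" : (S\NP)\S

S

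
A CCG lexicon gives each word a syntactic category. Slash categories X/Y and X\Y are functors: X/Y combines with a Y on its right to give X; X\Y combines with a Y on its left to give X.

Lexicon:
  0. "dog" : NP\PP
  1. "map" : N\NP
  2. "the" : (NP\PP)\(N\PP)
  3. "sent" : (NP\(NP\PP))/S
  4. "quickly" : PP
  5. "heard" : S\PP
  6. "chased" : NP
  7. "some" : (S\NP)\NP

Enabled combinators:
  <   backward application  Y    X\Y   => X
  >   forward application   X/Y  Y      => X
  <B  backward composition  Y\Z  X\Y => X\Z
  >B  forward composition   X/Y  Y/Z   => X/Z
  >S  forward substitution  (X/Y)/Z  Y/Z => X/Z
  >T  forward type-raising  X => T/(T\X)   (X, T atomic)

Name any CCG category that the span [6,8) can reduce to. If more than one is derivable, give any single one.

S\NP

[0,8] S   <
  [0,6] NP   <
    [0,3] NP\PP   <
      [0,2] N\PP   <B
        [0,1] "dog" : NP\PP
        [1,2] "map" : N\NP
      [2,3] "the" : (NP\PP)\(N\PP)
    [3,6] NP\(NP\PP)   >
      [3,4] "sent" : (NP\(NP\PP))/S
      [4,6] S   <
        [4,5] "quickly" : PP
        [5,6] "heard" : S\PP
  [6,8] S\NP   <
    [6,7] "chased" : NP
    [7,8] "some" : (S\NP)\NP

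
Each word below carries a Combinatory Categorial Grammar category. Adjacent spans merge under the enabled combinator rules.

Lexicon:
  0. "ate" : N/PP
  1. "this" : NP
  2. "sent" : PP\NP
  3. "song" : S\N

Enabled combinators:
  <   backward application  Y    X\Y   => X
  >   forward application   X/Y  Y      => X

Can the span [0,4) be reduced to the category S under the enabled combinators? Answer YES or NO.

YES

[0,4] S   <
  [0,3] N   >
    [0,1] "ate" : N/PP
    [1,3] PP   <
      [1,2] "this" : NP
      [2,3] "sent" : PP\NP
  [3,4] "song" : S\N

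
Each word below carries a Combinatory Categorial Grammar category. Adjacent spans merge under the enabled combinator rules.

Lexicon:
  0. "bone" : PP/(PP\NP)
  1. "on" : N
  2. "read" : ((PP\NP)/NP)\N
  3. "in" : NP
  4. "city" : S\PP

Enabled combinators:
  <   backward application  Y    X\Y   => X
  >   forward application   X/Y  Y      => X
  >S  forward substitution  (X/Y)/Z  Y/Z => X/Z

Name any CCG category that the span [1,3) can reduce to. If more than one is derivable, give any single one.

(PP\NP)/NP

[0,5] S   <
  [0,4] PP   >
    [0,1] "bone" : PP/(PP\NP)
    [1,4] PP\NP   >
      [1,3] (PP\NP)/NP   <
        [1,2] "on" : N
        [2,3] "read" : ((PP\NP)/NP)\N
      [3,4] "in" : NP
  [4,5] "city" : S\PP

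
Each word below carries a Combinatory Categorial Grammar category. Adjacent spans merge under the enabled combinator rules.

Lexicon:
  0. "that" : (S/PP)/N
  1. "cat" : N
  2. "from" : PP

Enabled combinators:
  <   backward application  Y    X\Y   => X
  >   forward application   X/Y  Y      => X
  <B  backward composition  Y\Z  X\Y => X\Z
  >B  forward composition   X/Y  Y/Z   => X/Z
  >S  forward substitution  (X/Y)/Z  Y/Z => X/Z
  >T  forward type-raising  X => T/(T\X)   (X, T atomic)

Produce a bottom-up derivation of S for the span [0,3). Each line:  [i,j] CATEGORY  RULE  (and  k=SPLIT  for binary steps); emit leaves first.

[0,3] S   >
  [0,2] S/PP   >
    [0,1] "that" : (S/PP)/N
    [1,2] "cat" : N
  [2,3] "from" : PP

[0,1] (S/PP)/N  lex  "that"
[1,2] N  lex  "cat"
[0,2] S/PP  >  k=1
[2,3] PP  lex  "from"
[0,3] S  >  k=2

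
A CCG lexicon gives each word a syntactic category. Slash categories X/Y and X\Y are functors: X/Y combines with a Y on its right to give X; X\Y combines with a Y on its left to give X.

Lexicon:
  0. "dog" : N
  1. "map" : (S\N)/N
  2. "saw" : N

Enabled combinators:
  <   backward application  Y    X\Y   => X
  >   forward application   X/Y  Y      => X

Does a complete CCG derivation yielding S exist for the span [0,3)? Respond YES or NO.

[0,3] S   <
  [0,1] "dog" : N
  [1,3] S\N   >
    [1,2] "map" : (S\N)/N
    [2,3] "saw" : N

YES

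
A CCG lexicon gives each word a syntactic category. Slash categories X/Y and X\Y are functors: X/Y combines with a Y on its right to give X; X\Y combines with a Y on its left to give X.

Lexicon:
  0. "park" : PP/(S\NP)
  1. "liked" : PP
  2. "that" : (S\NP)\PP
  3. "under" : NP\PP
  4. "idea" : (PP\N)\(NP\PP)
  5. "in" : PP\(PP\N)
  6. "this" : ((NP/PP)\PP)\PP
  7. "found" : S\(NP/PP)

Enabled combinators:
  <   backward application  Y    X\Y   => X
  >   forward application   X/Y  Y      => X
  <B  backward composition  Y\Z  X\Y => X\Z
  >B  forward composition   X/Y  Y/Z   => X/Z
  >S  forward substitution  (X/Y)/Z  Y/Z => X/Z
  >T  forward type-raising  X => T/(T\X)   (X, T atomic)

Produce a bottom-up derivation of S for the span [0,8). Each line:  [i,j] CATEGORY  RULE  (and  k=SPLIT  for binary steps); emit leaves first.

[0,1] PP/(S\NP)  lex  "park"
[1,2] PP  lex  "liked"
[2,3] (S\NP)\PP  lex  "that"
[1,3] S\NP  <  k=2
[0,3] PP  >  k=1
[3,4] NP\PP  lex  "under"
[4,5] (PP\N)\(NP\PP)  lex  "idea"
[3,5] PP\N  <  k=4
[5,6] PP\(PP\N)  lex  "in"
[3,6] PP  <  k=5
[6,7] ((NP/PP)\PP)\PP  lex  "this"
[3,7] (NP/PP)\PP  <  k=6
[0,7] NP/PP  <  k=3
[7,8] S\(NP/PP)  lex  "found"
[0,8] S  <  k=7

[0,8] S   <
  [0,7] NP/PP   <
    [0,3] PP   >
      [0,1] "park" : PP/(S\NP)
      [1,3] S\NP   <
        [1,2] "liked" : PP
        [2,3] "that" : (S\NP)\PP
    [3,7] (NP/PP)\PP   <
      [3,6] PP   <
        [3,5] PP\N   <
          [3,4] "under" : NP\PP
          [4,5] "idea" : (PP\N)\(NP\PP)
        [5,6] "in" : PP\(PP\N)
      [6,7] "this" : ((NP/PP)\PP)\PP
  [7,8] "found" : S\(NP/PP)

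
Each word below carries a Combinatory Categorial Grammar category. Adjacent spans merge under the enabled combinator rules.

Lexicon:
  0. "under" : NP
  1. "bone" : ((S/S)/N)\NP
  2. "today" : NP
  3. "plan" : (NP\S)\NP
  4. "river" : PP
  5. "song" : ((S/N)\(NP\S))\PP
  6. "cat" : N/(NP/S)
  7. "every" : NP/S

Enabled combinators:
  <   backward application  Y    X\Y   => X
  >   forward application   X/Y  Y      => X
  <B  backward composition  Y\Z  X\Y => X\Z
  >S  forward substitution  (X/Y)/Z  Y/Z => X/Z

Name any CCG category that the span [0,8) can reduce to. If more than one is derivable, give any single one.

[0,8] S   >
  [0,6] S/N   >S
    [0,2] (S/S)/N   <
      [0,1] "under" : NP
      [1,2] "bone" : ((S/S)/N)\NP
    [2,6] S/N   <
      [2,4] NP\S   <
        [2,3] "today" : NP
        [3,4] "plan" : (NP\S)\NP
      [4,6] (S/N)\(NP\S)   <
        [4,5] "river" : PP
        [5,6] "song" : ((S/N)\(NP\S))\PP
  [6,8] N   >
    [6,7] "cat" : N/(NP/S)
    [7,8] "every" : NP/S

S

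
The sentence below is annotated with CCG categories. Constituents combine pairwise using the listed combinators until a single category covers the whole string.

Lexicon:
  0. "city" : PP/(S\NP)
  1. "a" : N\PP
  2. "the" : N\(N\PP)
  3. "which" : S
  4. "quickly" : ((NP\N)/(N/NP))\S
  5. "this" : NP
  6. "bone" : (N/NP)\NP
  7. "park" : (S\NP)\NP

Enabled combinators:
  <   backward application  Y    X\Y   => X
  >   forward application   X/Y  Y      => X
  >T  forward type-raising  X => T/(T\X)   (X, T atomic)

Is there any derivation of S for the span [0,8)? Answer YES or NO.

NO

PP/(S\NP) N\PP N\(N\PP) S ((NP\N)/(N/NP))\S NP (N/NP)\NP (S\NP)\NP
CKY chart[0,8] = {N/(N\PP), NP/(NP\PP), PP, PP/(PP\PP), S/(S\PP)}; S ∉ chart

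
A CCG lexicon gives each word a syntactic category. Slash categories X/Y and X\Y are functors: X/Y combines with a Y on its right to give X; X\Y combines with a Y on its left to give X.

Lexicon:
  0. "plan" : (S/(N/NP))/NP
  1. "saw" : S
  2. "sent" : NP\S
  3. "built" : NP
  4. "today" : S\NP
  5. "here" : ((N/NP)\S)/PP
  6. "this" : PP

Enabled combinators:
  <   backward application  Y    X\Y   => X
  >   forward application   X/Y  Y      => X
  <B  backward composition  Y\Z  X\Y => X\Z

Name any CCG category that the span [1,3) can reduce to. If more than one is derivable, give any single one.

NP

[0,7] S   >
  [0,3] S/(N/NP)   >
    [0,1] "plan" : (S/(N/NP))/NP
    [1,3] NP   <
      [1,2] "saw" : S
      [2,3] "sent" : NP\S
  [3,7] N/NP   <
    [3,5] S   <
      [3,4] "built" : NP
      [4,5] "today" : S\NP
    [5,7] (N/NP)\S   >
      [5,6] "here" : ((N/NP)\S)/PP
      [6,7] "this" : PP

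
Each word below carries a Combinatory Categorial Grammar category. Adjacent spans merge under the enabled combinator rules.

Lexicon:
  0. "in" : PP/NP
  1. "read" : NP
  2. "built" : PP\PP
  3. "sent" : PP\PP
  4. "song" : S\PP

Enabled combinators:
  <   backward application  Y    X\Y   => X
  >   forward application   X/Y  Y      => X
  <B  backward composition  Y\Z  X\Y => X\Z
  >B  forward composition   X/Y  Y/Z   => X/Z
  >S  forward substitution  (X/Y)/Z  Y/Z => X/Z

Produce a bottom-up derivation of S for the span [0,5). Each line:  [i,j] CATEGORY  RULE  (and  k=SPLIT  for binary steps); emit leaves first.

[0,1] PP/NP  lex  "in"
[1,2] NP  lex  "read"
[0,2] PP  >  k=1
[2,3] PP\PP  lex  "built"
[3,4] PP\PP  lex  "sent"
[4,5] S\PP  lex  "song"
[3,5] S\PP  <B  k=4
[2,5] S\PP  <B  k=3
[0,5] S  <  k=2

[0,5] S   <
  [0,2] PP   >
    [0,1] "in" : PP/NP
    [1,2] "read" : NP
  [2,5] S\PP   <B
    [2,3] "built" : PP\PP
    [3,5] S\PP   <B
      [3,4] "sent" : PP\PP
      [4,5] "song" : S\PP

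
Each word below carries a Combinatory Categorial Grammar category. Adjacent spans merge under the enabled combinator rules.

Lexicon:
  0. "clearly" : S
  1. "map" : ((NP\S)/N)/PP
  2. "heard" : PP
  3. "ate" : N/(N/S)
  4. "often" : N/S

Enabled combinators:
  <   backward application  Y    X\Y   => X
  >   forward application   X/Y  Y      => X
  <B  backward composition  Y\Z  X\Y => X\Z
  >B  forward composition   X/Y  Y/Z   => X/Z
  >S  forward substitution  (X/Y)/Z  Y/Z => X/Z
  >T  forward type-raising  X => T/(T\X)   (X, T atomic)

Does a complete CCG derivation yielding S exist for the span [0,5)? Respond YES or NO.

NO

S ((NP\S)/N)/PP PP N/(N/S) N/S
CKY chart[0,5] = {N/(N\NP), NP, NP/(NP\NP), NP/(N\N), PP/(PP\NP), S/(S\NP)}; S ∉ chart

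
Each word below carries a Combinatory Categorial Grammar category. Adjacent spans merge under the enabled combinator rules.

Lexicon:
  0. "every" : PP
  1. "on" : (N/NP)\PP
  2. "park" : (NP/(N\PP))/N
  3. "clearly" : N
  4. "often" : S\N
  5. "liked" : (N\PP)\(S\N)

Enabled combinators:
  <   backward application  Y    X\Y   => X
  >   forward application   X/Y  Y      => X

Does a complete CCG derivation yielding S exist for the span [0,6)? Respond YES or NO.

PP (N/NP)\PP (NP/(N\PP))/N N S\N (N\PP)\(S\N)
CKY chart[0,6] = {N}; S ∉ chart

NO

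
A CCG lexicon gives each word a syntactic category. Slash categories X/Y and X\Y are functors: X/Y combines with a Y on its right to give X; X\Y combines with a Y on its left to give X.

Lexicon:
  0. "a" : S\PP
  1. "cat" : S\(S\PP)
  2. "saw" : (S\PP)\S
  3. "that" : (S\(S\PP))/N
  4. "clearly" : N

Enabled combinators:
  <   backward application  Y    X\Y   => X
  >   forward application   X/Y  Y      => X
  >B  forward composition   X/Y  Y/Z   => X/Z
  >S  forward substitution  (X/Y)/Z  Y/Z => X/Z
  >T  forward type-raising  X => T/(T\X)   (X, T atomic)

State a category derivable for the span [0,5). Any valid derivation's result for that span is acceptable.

[0,5] S   <
  [0,3] S\PP   <
    [0,2] S   <
      [0,1] "a" : S\PP
      [1,2] "cat" : S\(S\PP)
    [2,3] "saw" : (S\PP)\S
  [3,5] S\(S\PP)   >
    [3,4] "that" : (S\(S\PP))/N
    [4,5] "clearly" : N

S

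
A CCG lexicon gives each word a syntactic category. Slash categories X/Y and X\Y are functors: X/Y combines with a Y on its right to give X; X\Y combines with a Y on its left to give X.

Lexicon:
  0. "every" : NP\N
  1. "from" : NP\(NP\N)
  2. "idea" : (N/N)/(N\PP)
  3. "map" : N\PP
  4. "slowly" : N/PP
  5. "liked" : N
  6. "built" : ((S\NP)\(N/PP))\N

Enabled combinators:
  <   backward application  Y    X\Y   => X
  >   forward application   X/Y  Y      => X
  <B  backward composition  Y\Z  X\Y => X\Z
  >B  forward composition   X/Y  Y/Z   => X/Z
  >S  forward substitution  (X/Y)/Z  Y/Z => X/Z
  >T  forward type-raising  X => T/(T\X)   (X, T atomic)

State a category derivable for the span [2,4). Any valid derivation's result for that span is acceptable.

[0,7] S   <
  [0,2] NP   <
    [0,1] "every" : NP\N
    [1,2] "from" : NP\(NP\N)
  [2,7] S\NP   <
    [2,5] N/PP   >B
      [2,4] N/N   >
        [2,3] "idea" : (N/N)/(N\PP)
        [3,4] "map" : N\PP
      [4,5] "slowly" : N/PP
    [5,7] (S\NP)\(N/PP)   <
      [5,6] "liked" : N
      [6,7] "built" : ((S\NP)\(N/PP))\N

N/N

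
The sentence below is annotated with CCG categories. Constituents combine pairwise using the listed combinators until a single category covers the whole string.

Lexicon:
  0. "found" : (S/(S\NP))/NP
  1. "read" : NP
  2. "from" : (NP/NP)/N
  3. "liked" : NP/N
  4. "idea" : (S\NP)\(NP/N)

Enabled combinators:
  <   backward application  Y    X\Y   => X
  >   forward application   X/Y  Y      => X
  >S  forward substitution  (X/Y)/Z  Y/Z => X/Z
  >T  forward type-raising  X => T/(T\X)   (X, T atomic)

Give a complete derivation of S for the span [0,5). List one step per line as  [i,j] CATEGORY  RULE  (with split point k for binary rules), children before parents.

[0,5] S   >
  [0,2] S/(S\NP)   >
    [0,1] "found" : (S/(S\NP))/NP
    [1,2] "read" : NP
  [2,5] S\NP   <
    [2,4] NP/N   >S
      [2,3] "from" : (NP/NP)/N
      [3,4] "liked" : NP/N
    [4,5] "idea" : (S\NP)\(NP/N)

[0,1] (S/(S\NP))/NP  lex  "found"
[1,2] NP  lex  "read"
[0,2] S/(S\NP)  >  k=1
[2,3] (NP/NP)/N  lex  "from"
[3,4] NP/N  lex  "liked"
[2,4] NP/N  >S  k=3
[4,5] (S\NP)\(NP/N)  lex  "idea"
[2,5] S\NP  <  k=4
[0,5] S  >  k=2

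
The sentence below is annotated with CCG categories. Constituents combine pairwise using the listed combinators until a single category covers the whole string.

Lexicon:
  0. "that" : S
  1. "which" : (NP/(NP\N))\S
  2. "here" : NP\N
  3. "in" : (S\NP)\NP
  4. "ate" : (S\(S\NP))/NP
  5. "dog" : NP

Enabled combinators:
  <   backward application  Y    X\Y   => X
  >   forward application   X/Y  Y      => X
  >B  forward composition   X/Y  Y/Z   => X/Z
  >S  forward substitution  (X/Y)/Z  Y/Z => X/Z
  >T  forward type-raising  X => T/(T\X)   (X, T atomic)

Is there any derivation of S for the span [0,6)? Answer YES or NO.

[0,6] S   <
  [0,4] S\NP   <
    [0,3] NP   >
      [0,2] NP/(NP\N)   <
        [0,1] "that" : S
        [1,2] "which" : (NP/(NP\N))\S
      [2,3] "here" : NP\N
    [3,4] "in" : (S\NP)\NP
  [4,6] S\(S\NP)   >
    [4,5] "ate" : (S\(S\NP))/NP
    [5,6] "dog" : NP

YES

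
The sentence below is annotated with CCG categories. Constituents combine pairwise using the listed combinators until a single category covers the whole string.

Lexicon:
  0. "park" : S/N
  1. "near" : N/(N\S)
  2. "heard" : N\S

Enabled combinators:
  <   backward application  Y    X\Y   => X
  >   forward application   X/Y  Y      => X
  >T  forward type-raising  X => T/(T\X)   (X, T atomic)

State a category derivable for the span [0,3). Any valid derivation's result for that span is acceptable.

S

[0,3] S   >
  [0,1] "park" : S/N
  [1,3] N   >
    [1,2] "near" : N/(N\S)
    [2,3] "heard" : N\S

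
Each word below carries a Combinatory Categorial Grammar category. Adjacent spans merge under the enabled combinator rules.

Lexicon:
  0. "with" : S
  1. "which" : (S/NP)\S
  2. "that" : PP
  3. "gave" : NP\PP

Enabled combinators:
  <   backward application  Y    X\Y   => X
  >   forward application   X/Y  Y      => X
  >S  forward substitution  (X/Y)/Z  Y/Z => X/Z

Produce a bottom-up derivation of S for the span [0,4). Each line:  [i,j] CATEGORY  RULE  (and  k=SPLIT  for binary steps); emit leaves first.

[0,4] S   >
  [0,2] S/NP   <
    [0,1] "with" : S
    [1,2] "which" : (S/NP)\S
  [2,4] NP   <
    [2,3] "that" : PP
    [3,4] "gave" : NP\PP

[0,1] S  lex  "with"
[1,2] (S/NP)\S  lex  "which"
[0,2] S/NP  <  k=1
[2,3] PP  lex  "that"
[3,4] NP\PP  lex  "gave"
[2,4] NP  <  k=3
[0,4] S  >  k=2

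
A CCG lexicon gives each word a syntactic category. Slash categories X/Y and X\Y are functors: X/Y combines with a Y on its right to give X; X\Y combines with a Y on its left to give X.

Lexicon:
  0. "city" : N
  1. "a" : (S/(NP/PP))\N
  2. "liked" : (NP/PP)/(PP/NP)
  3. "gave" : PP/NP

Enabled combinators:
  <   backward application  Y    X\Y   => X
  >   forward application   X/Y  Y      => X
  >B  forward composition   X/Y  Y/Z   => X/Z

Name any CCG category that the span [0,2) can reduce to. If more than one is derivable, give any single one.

S/(NP/PP)

[0,4] S   >
  [0,2] S/(NP/PP)   <
    [0,1] "city" : N
    [1,2] "a" : (S/(NP/PP))\N
  [2,4] NP/PP   >
    [2,3] "liked" : (NP/PP)/(PP/NP)
    [3,4] "gave" : PP/NP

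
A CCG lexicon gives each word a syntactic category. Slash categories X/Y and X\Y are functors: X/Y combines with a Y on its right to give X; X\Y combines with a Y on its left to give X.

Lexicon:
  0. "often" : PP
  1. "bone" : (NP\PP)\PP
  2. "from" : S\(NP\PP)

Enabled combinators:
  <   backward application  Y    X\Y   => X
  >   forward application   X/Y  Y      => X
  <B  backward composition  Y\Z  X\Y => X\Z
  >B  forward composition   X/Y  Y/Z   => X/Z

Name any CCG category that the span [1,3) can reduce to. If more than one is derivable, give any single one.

[0,3] S   <
  [0,1] "often" : PP
  [1,3] S\PP   <B
    [1,2] "bone" : (NP\PP)\PP
    [2,3] "from" : S\(NP\PP)

S\PP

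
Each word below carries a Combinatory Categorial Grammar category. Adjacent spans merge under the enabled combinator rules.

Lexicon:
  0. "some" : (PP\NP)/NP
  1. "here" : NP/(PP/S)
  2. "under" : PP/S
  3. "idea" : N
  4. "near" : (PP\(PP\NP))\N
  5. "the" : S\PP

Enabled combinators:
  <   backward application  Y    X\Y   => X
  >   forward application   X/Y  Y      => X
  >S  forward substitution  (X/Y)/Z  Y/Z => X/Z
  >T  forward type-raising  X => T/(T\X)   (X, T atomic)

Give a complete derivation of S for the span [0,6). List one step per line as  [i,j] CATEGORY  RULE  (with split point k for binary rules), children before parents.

[0,1] (PP\NP)/NP  lex  "some"
[1,2] NP/(PP/S)  lex  "here"
[2,3] PP/S  lex  "under"
[1,3] NP  >  k=2
[0,3] PP\NP  >  k=1
[3,4] N  lex  "idea"
[4,5] (PP\(PP\NP))\N  lex  "near"
[3,5] PP\(PP\NP)  <  k=4
[0,5] PP  <  k=3
[5,6] S\PP  lex  "the"
[0,6] S  <  k=5

[0,6] S   <
  [0,5] PP   <
    [0,3] PP\NP   >
      [0,1] "some" : (PP\NP)/NP
      [1,3] NP   >
        [1,2] "here" : NP/(PP/S)
        [2,3] "under" : PP/S
    [3,5] PP\(PP\NP)   <
      [3,4] "idea" : N
      [4,5] "near" : (PP\(PP\NP))\N
  [5,6] "the" : S\PP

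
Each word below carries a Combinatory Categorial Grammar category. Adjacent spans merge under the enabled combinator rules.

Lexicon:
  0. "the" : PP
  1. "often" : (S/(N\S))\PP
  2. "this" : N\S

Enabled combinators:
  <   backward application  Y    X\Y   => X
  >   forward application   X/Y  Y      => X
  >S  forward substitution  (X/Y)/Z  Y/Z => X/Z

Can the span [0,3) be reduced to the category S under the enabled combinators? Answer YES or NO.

[0,3] S   >
  [0,2] S/(N\S)   <
    [0,1] "the" : PP
    [1,2] "often" : (S/(N\S))\PP
  [2,3] "this" : N\S

YES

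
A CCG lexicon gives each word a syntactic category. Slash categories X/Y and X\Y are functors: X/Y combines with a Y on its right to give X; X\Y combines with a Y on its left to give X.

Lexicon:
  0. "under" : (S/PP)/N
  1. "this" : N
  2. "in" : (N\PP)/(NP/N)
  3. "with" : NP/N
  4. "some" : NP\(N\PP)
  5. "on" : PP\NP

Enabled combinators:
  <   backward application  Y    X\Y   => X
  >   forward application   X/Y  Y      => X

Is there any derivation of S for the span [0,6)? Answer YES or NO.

[0,6] S   >
  [0,2] S/PP   >
    [0,1] "under" : (S/PP)/N
    [1,2] "this" : N
  [2,6] PP   <
    [2,5] NP   <
      [2,4] N\PP   >
        [2,3] "in" : (N\PP)/(NP/N)
        [3,4] "with" : NP/N
      [4,5] "some" : NP\(N\PP)
    [5,6] "on" : PP\NP

YES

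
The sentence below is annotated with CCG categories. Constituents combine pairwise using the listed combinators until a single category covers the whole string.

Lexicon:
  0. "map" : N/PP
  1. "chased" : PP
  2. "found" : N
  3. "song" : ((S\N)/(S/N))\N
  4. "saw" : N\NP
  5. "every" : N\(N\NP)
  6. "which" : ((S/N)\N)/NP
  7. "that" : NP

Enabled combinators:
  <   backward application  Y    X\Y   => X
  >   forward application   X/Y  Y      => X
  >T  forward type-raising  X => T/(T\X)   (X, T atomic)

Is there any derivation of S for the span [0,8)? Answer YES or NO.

YES

[0,8] S   <
  [0,2] N   >
    [0,1] "map" : N/PP
    [1,2] "chased" : PP
  [2,8] S\N   >
    [2,4] (S\N)/(S/N)   <
      [2,3] "found" : N
      [3,4] "song" : ((S\N)/(S/N))\N
    [4,8] S/N   <
      [4,6] N   <
        [4,5] "saw" : N\NP
        [5,6] "every" : N\(N\NP)
      [6,8] (S/N)\N   >
        [6,7] "which" : ((S/N)\N)/NP
        [7,8] "that" : NP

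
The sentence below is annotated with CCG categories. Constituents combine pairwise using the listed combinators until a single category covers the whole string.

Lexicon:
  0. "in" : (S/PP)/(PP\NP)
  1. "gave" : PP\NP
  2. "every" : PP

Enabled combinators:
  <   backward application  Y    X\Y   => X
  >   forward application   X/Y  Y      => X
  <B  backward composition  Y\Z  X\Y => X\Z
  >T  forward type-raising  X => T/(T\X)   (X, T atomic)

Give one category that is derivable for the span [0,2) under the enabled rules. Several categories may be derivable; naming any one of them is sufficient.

[0,3] S   >
  [0,2] S/PP   >
    [0,1] "in" : (S/PP)/(PP\NP)
    [1,2] "gave" : PP\NP
  [2,3] "every" : PP

S/PP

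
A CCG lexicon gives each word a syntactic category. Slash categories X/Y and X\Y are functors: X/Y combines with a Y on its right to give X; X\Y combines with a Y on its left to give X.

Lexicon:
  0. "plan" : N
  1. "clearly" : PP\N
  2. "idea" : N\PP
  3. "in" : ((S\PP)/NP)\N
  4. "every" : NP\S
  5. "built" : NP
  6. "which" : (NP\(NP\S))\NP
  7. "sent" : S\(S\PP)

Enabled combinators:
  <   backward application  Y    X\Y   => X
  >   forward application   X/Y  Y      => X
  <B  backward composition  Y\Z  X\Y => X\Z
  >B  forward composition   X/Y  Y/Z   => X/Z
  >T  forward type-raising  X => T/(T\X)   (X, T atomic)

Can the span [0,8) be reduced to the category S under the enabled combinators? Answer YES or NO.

YES

[0,8] S   <
  [0,7] S\PP   >
    [0,4] (S\PP)/NP   <
      [0,3] N   <
        [0,2] PP   >
          [0,1] PP/(PP\N)   >T
            [0,1] "plan" : N
          [1,2] "clearly" : PP\N
        [2,3] "idea" : N\PP
      [3,4] "in" : ((S\PP)/NP)\N
    [4,7] NP   <
      [4,5] "every" : NP\S
      [5,7] NP\(NP\S)   <
        [5,6] "built" : NP
        [6,7] "which" : (NP\(NP\S))\NP
  [7,8] "sent" : S\(S\PP)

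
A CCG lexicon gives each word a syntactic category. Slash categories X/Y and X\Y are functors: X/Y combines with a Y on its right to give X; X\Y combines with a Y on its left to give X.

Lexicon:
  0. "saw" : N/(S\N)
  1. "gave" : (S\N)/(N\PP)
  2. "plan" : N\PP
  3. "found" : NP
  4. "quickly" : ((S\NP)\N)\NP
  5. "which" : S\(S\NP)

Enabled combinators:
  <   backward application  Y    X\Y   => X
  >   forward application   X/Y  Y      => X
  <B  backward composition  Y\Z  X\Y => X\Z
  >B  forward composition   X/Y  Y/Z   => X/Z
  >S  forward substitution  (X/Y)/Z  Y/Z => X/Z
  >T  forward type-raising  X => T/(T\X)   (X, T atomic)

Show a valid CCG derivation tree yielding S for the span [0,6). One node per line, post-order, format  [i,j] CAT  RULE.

[0,1] N/(S\N)  lex  "saw"
[1,2] (S\N)/(N\PP)  lex  "gave"
[2,3] N\PP  lex  "plan"
[1,3] S\N  >  k=2
[0,3] N  >  k=1
[3,4] NP  lex  "found"
[4,5] ((S\NP)\N)\NP  lex  "quickly"
[3,5] (S\NP)\N  <  k=4
[5,6] S\(S\NP)  lex  "which"
[3,6] S\N  <B  k=5
[0,6] S  <  k=3

[0,6] S   <
  [0,3] N   >
    [0,1] "saw" : N/(S\N)
    [1,3] S\N   >
      [1,2] "gave" : (S\N)/(N\PP)
      [2,3] "plan" : N\PP
  [3,6] S\N   <B
    [3,5] (S\NP)\N   <
      [3,4] "found" : NP
      [4,5] "quickly" : ((S\NP)\N)\NP
    [5,6] "which" : S\(S\NP)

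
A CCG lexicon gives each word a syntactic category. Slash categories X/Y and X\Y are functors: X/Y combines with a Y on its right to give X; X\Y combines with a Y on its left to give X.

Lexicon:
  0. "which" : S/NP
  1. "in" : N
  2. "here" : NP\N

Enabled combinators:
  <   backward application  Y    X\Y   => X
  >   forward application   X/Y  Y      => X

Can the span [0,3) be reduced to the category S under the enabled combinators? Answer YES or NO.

[0,3] S   >
  [0,1] "which" : S/NP
  [1,3] NP   <
    [1,2] "in" : N
    [2,3] "here" : NP\N

YES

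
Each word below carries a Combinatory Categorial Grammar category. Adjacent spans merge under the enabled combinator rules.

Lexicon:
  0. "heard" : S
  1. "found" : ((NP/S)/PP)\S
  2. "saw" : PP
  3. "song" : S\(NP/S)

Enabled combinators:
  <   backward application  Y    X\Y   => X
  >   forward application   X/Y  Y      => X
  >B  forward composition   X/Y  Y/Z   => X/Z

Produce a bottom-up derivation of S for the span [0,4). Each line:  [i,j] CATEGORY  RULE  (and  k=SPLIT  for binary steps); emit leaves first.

[0,4] S   <
  [0,3] NP/S   >
    [0,2] (NP/S)/PP   <
      [0,1] "heard" : S
      [1,2] "found" : ((NP/S)/PP)\S
    [2,3] "saw" : PP
  [3,4] "song" : S\(NP/S)

[0,1] S  lex  "heard"
[1,2] ((NP/S)/PP)\S  lex  "found"
[0,2] (NP/S)/PP  <  k=1
[2,3] PP  lex  "saw"
[0,3] NP/S  >  k=2
[3,4] S\(NP/S)  lex  "song"
[0,4] S  <  k=3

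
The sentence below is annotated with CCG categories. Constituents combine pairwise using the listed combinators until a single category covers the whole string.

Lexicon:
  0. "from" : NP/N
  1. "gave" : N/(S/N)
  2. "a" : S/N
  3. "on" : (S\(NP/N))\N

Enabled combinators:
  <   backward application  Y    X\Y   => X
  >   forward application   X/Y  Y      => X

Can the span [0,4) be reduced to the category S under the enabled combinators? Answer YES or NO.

YES

[0,4] S   <
  [0,1] "from" : NP/N
  [1,4] S\(NP/N)   <
    [1,3] N   >
      [1,2] "gave" : N/(S/N)
      [2,3] "a" : S/N
    [3,4] "on" : (S\(NP/N))\N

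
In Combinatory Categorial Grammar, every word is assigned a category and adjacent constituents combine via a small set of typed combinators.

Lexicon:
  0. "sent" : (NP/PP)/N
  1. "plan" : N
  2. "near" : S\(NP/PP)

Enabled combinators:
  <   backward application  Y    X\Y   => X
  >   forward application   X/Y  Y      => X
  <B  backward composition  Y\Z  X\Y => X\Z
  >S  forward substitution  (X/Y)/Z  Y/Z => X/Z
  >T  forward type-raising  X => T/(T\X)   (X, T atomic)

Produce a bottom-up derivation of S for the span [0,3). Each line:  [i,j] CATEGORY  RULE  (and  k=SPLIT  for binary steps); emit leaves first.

[0,3] S   <
  [0,2] NP/PP   >
    [0,1] "sent" : (NP/PP)/N
    [1,2] "plan" : N
  [2,3] "near" : S\(NP/PP)

[0,1] (NP/PP)/N  lex  "sent"
[1,2] N  lex  "plan"
[0,2] NP/PP  >  k=1
[2,3] S\(NP/PP)  lex  "near"
[0,3] S  <  k=2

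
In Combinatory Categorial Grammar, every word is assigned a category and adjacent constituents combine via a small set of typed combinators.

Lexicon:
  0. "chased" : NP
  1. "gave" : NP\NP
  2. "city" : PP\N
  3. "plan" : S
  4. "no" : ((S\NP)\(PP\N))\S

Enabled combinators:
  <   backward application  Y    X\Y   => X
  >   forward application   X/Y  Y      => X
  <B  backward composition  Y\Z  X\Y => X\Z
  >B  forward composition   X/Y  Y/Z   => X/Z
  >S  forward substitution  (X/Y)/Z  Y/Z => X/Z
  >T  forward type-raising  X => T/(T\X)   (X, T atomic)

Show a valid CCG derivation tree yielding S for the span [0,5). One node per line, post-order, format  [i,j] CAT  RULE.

[0,5] S   >
  [0,1] S/(S\NP)   >T
    [0,1] "chased" : NP
  [1,5] S\NP   <B
    [1,2] "gave" : NP\NP
    [2,5] S\NP   <
      [2,3] "city" : PP\N
      [3,5] (S\NP)\(PP\N)   <
        [3,4] "plan" : S
        [4,5] "no" : ((S\NP)\(PP\N))\S

[0,1] NP  lex  "chased"
[0,1] S/(S\NP)  >T
[1,2] NP\NP  lex  "gave"
[2,3] PP\N  lex  "city"
[3,4] S  lex  "plan"
[4,5] ((S\NP)\(PP\N))\S  lex  "no"
[3,5] (S\NP)\(PP\N)  <  k=4
[2,5] S\NP  <  k=3
[1,5] S\NP  <B  k=2
[0,5] S  >  k=1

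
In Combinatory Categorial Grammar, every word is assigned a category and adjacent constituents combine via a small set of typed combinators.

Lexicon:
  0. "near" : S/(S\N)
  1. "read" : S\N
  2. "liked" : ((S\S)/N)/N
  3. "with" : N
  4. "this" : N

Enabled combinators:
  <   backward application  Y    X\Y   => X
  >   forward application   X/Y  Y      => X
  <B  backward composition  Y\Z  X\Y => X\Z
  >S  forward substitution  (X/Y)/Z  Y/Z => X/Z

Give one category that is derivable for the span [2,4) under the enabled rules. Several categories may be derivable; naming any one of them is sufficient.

[0,5] S   >
  [0,1] "near" : S/(S\N)
  [1,5] S\N   <B
    [1,2] "read" : S\N
    [2,5] S\S   >
      [2,4] (S\S)/N   >
        [2,3] "liked" : ((S\S)/N)/N
        [3,4] "with" : N
      [4,5] "this" : N

(S\S)/N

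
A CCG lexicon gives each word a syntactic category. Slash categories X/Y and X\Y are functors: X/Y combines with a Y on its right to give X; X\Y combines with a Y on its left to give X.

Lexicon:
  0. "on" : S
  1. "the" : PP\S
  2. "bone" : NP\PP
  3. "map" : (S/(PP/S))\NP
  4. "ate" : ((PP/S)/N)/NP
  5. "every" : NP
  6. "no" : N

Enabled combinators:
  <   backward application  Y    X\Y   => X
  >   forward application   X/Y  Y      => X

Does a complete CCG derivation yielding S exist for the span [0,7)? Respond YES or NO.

[0,7] S   >
  [0,4] S/(PP/S)   <
    [0,3] NP   <
      [0,2] PP   <
        [0,1] "on" : S
        [1,2] "the" : PP\S
      [2,3] "bone" : NP\PP
    [3,4] "map" : (S/(PP/S))\NP
  [4,7] PP/S   >
    [4,6] (PP/S)/N   >
      [4,5] "ate" : ((PP/S)/N)/NP
      [5,6] "every" : NP
    [6,7] "no" : N

YES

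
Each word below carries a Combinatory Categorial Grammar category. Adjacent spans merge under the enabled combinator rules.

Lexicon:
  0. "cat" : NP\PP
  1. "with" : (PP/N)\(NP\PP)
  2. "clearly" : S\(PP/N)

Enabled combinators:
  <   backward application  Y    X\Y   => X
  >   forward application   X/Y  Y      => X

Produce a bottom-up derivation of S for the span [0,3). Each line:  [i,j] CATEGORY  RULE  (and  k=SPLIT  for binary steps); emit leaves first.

[0,1] NP\PP  lex  "cat"
[1,2] (PP/N)\(NP\PP)  lex  "with"
[0,2] PP/N  <  k=1
[2,3] S\(PP/N)  lex  "clearly"
[0,3] S  <  k=2

[0,3] S   <
  [0,2] PP/N   <
    [0,1] "cat" : NP\PP
    [1,2] "with" : (PP/N)\(NP\PP)
  [2,3] "clearly" : S\(PP/N)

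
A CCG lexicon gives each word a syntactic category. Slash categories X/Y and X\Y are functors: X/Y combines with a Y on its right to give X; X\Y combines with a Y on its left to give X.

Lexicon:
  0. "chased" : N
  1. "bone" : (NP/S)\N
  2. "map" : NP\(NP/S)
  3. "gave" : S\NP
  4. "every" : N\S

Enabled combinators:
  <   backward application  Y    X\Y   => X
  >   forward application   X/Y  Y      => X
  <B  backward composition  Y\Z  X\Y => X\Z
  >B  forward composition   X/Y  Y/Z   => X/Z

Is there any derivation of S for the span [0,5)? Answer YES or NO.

N (NP/S)\N NP\(NP/S) S\NP N\S
CKY chart[0,5] = {N}; S ∉ chart

NO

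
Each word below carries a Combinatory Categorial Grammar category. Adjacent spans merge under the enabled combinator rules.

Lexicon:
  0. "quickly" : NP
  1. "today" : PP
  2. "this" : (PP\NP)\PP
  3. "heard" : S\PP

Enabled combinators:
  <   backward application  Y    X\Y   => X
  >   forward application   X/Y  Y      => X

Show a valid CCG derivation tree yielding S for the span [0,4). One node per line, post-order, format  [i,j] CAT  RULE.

[0,4] S   <
  [0,3] PP   <
    [0,1] "quickly" : NP
    [1,3] PP\NP   <
      [1,2] "today" : PP
      [2,3] "this" : (PP\NP)\PP
  [3,4] "heard" : S\PP

[0,1] NP  lex  "quickly"
[1,2] PP  lex  "today"
[2,3] (PP\NP)\PP  lex  "this"
[1,3] PP\NP  <  k=2
[0,3] PP  <  k=1
[3,4] S\PP  lex  "heard"
[0,4] S  <  k=3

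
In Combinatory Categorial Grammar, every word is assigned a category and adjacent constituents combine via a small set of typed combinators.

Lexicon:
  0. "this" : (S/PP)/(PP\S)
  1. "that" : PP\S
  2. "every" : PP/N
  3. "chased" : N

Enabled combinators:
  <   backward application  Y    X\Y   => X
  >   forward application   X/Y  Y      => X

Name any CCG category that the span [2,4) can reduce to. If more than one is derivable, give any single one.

PP

[0,4] S   >
  [0,2] S/PP   >
    [0,1] "this" : (S/PP)/(PP\S)
    [1,2] "that" : PP\S
  [2,4] PP   >
    [2,3] "every" : PP/N
    [3,4] "chased" : N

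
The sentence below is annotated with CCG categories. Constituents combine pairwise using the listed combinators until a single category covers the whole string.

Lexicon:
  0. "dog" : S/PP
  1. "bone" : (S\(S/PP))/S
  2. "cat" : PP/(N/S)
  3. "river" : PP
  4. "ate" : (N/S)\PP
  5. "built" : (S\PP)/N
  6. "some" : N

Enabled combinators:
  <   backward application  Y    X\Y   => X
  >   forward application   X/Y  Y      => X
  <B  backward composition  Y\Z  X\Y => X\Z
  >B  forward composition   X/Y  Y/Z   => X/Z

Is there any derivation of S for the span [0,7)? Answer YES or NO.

[0,7] S   <
  [0,1] "dog" : S/PP
  [1,7] S\(S/PP)   >
    [1,2] "bone" : (S\(S/PP))/S
    [2,7] S   <
      [2,5] PP   >
        [2,3] "cat" : PP/(N/S)
        [3,5] N/S   <
          [3,4] "river" : PP
          [4,5] "ate" : (N/S)\PP
      [5,7] S\PP   >
        [5,6] "built" : (S\PP)/N
        [6,7] "some" : N

YES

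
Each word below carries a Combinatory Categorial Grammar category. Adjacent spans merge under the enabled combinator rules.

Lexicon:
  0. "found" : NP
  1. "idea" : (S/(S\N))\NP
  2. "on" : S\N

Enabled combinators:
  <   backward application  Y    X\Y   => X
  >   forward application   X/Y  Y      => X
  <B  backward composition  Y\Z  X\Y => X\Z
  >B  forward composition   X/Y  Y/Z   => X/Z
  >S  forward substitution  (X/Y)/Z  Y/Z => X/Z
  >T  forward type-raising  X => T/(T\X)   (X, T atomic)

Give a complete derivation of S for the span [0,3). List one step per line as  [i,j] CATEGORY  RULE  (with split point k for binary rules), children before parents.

[0,3] S   >
  [0,2] S/(S\N)   <
    [0,1] "found" : NP
    [1,2] "idea" : (S/(S\N))\NP
  [2,3] "on" : S\N

[0,1] NP  lex  "found"
[1,2] (S/(S\N))\NP  lex  "idea"
[0,2] S/(S\N)  <  k=1
[2,3] S\N  lex  "on"
[0,3] S  >  k=2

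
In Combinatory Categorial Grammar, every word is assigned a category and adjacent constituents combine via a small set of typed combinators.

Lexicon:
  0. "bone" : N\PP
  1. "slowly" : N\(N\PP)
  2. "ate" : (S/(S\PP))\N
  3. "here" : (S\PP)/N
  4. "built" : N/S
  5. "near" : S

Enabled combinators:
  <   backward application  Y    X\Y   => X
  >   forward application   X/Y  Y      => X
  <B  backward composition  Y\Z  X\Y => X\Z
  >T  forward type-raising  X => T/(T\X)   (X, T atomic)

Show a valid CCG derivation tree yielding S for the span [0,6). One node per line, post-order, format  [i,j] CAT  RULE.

[0,1] N\PP  lex  "bone"
[1,2] N\(N\PP)  lex  "slowly"
[0,2] N  <  k=1
[2,3] (S/(S\PP))\N  lex  "ate"
[0,3] S/(S\PP)  <  k=2
[3,4] (S\PP)/N  lex  "here"
[4,5] N/S  lex  "built"
[5,6] S  lex  "near"
[4,6] N  >  k=5
[3,6] S\PP  >  k=4
[0,6] S  >  k=3

[0,6] S   >
  [0,3] S/(S\PP)   <
    [0,2] N   <
      [0,1] "bone" : N\PP
      [1,2] "slowly" : N\(N\PP)
    [2,3] "ate" : (S/(S\PP))\N
  [3,6] S\PP   >
    [3,4] "here" : (S\PP)/N
    [4,6] N   >
      [4,5] "built" : N/S
      [5,6] "near" : S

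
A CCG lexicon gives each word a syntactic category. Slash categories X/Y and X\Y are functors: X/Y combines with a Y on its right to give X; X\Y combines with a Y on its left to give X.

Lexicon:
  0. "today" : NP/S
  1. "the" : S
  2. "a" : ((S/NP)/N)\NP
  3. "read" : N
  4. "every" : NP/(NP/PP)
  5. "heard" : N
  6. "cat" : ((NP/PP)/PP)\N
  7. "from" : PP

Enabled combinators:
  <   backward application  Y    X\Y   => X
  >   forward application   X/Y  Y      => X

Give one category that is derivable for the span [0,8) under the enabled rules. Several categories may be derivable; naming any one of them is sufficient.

[0,8] S   >
  [0,4] S/NP   >
    [0,3] (S/NP)/N   <
      [0,2] NP   >
        [0,1] "today" : NP/S
        [1,2] "the" : S
      [2,3] "a" : ((S/NP)/N)\NP
    [3,4] "read" : N
  [4,8] NP   >
    [4,5] "every" : NP/(NP/PP)
    [5,8] NP/PP   >
      [5,7] (NP/PP)/PP   <
        [5,6] "heard" : N
        [6,7] "cat" : ((NP/PP)/PP)\N
      [7,8] "from" : PP

S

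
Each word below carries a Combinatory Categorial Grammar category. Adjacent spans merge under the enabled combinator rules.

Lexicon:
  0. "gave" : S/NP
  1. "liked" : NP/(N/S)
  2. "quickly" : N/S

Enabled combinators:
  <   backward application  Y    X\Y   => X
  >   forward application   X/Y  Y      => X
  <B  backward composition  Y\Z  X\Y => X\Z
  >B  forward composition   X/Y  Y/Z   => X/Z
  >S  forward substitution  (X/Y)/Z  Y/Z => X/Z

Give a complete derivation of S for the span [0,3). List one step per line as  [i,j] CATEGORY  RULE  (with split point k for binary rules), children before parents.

[0,3] S   >
  [0,1] "gave" : S/NP
  [1,3] NP   >
    [1,2] "liked" : NP/(N/S)
    [2,3] "quickly" : N/S

[0,1] S/NP  lex  "gave"
[1,2] NP/(N/S)  lex  "liked"
[2,3] N/S  lex  "quickly"
[1,3] NP  >  k=2
[0,3] S  >  k=1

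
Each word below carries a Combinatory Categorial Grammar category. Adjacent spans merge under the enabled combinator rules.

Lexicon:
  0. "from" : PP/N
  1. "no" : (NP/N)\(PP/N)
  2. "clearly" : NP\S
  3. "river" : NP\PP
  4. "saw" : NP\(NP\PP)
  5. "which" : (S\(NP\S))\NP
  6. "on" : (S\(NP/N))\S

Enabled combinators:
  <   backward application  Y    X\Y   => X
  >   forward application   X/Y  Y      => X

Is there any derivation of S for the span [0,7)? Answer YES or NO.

[0,7] S   <
  [0,2] NP/N   <
    [0,1] "from" : PP/N
    [1,2] "no" : (NP/N)\(PP/N)
  [2,7] S\(NP/N)   <
    [2,6] S   <
      [2,3] "clearly" : NP\S
      [3,6] S\(NP\S)   <
        [3,5] NP   <
          [3,4] "river" : NP\PP
          [4,5] "saw" : NP\(NP\PP)
        [5,6] "which" : (S\(NP\S))\NP
    [6,7] "on" : (S\(NP/N))\S

YES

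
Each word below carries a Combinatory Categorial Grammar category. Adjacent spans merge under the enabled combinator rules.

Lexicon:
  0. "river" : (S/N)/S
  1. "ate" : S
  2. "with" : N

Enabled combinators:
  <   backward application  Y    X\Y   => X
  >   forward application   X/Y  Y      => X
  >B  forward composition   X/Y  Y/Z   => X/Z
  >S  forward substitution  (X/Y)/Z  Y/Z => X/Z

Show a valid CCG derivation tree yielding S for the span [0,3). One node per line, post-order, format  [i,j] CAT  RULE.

[0,3] S   >
  [0,2] S/N   >
    [0,1] "river" : (S/N)/S
    [1,2] "ate" : S
  [2,3] "with" : N

[0,1] (S/N)/S  lex  "river"
[1,2] S  lex  "ate"
[0,2] S/N  >  k=1
[2,3] N  lex  "with"
[0,3] S  >  k=2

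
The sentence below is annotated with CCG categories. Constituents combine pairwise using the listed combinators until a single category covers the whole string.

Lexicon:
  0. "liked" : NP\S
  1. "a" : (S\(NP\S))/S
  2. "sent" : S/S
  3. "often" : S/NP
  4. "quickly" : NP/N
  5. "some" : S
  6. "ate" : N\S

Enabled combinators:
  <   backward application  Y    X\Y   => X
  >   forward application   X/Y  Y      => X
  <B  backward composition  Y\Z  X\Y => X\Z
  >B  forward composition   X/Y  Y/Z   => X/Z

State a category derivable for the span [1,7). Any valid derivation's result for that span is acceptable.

[0,7] S   <
  [0,1] "liked" : NP\S
  [1,7] S\(NP\S)   >
    [1,2] "a" : (S\(NP\S))/S
    [2,7] S   >
      [2,5] S/N   >B
        [2,3] "sent" : S/S
        [3,5] S/N   >B
          [3,4] "often" : S/NP
          [4,5] "quickly" : NP/N
      [5,7] N   <
        [5,6] "some" : S
        [6,7] "ate" : N\S

S\(NP\S)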